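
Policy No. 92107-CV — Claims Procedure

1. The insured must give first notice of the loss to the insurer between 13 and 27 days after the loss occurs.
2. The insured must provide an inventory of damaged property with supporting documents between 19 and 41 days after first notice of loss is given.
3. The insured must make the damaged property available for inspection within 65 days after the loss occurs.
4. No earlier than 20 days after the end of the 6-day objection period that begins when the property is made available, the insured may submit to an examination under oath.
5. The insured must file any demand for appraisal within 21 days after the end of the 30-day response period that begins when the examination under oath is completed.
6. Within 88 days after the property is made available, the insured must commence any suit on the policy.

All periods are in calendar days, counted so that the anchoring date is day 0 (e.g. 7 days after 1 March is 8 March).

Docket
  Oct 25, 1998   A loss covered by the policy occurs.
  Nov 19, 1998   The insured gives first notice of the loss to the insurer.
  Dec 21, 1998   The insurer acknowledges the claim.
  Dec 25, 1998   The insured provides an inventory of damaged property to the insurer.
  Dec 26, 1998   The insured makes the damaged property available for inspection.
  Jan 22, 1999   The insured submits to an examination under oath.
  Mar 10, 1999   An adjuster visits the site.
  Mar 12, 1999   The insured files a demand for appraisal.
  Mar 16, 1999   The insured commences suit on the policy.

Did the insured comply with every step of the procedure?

Yes

Step 1: the window is 13–27 days after Oct 25, 1998 (when the loss occurs), so Nov 7, 1998 through Nov 21, 1998; done Nov 19, 1998, which is between those dates.
Step 2: the window is 19–41 days after Nov 19, 1998 (when first notice of loss is given), so Dec 8, 1998 through Dec 30, 1998; Dec 25, 1998 falls inside that range.
Step 3: 65 days after Oct 25, 1998 (when the loss occurs) is Dec 29, 1998; completed Dec 26, 1998, before the deadline.
Step 4: the earliest permitted date is 20 days after Jan 1, 1999 (end of the 6-day objection period, which began when the property is made available on Dec 26, 1998), i.e. Jan 21, 1999; done Jan 22, 1999 — permitted.
Step 5: 21 days after Feb 21, 1999 (end of the 30-day response period, which began when the examination under oath is completed on Jan 22, 1999) is Mar 14, 1999; Mar 12, 1999 is within that limit.
Step 6: 88 days after Dec 26, 1998 (when the property is made available) is Mar 24, 1999; Mar 16, 1999 is within that limit.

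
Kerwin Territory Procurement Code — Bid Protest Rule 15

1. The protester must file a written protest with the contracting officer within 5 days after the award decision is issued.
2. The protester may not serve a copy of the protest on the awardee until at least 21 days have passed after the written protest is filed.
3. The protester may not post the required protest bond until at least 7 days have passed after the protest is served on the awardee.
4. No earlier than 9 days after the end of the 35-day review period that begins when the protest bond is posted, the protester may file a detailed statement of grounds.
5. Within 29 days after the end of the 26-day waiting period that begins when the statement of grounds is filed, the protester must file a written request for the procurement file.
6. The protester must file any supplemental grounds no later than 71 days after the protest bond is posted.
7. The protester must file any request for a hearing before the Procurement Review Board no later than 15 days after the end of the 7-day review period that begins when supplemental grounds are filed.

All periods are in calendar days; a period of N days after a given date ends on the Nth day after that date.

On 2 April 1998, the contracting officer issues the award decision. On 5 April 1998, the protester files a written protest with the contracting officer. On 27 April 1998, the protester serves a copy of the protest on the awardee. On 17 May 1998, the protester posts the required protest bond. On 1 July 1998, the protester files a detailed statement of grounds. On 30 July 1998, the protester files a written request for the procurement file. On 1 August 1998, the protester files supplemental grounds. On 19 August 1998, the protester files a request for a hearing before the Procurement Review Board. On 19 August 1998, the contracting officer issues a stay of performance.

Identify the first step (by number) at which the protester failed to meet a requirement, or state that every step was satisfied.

Step 6

(1) due by 2 April 1998 + 5 days = 7 April 1998; 5 April 1998 is within that limit.
(2) permitted from 5 April 1998 + 21 days = 26 April 1998 onward; done 27 April 1998 — permitted.
(3) permitted from 27 April 1998 + 7 days = 4 May 1998 onward; done 17 May 1998 — permitted.
(4) permitted from 21 June 1998 + 9 days = 30 June 1998 onward; done 1 July 1998 — permitted.
(5) due by 27 July 1998 + 29 days = 25 August 1998; done 30 July 1998 — timely.
(6) due by 17 May 1998 + 71 days = 27 July 1998; 1 August 1998 misses that deadline by 5 days.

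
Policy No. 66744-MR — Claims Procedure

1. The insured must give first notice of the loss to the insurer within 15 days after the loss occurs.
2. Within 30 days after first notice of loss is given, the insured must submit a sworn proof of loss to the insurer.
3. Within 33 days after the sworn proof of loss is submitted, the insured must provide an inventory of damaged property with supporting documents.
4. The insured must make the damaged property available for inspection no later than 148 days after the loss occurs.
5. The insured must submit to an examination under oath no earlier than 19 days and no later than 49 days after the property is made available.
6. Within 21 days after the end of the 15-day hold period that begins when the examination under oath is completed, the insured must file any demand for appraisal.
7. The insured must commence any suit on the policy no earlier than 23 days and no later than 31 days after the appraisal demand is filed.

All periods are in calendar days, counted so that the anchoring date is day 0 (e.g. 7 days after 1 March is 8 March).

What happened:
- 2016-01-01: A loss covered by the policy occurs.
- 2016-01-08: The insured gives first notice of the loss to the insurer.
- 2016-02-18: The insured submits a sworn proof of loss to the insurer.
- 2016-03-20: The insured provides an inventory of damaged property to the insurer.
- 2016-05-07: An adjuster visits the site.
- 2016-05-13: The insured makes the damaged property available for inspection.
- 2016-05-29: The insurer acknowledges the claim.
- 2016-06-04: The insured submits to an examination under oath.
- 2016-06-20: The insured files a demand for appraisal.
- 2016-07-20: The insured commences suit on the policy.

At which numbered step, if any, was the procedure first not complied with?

Step 2

(1) due by 2016-01-01 + 15 days = 2016-01-16; done 2016-01-08 — timely.
(2) due by 2016-01-08 + 30 days = 2016-02-07; 2016-02-18 misses that deadline by 11 days.
That is the first point of non-compliance.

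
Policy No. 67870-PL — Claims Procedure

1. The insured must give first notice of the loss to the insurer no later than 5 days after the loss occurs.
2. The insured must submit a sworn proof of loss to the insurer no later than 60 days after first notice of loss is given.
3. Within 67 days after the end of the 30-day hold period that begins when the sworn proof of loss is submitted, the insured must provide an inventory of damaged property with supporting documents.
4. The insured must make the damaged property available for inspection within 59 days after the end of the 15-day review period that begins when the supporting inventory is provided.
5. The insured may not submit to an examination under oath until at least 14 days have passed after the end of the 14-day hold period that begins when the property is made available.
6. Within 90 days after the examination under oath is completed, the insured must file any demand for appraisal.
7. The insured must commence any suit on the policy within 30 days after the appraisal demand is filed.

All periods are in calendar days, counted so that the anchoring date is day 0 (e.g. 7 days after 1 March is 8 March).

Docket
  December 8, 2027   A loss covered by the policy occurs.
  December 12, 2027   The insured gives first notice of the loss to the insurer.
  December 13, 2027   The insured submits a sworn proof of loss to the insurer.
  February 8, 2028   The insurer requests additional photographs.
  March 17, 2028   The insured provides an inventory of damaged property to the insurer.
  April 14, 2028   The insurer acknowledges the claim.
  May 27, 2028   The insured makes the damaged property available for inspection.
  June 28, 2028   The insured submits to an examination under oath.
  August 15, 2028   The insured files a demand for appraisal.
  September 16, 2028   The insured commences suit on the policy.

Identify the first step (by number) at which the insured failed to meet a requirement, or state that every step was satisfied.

(1) due by December 8, 2027 + 5 days = December 13, 2027; done December 12, 2027 — timely.
(2) due by December 12, 2027 + 60 days = February 10, 2028; December 13, 2027 is within that limit.
(3) due by January 12, 2028 + 67 days = March 19, 2028; done March 17, 2028 — timely.
(4) due by April 1, 2028 + 59 days = May 30, 2028; completed May 27, 2028, before the deadline.
(5) permitted from June 10, 2028 + 14 days = June 24, 2028 onward; done June 28, 2028 — permitted.
(6) due by June 28, 2028 + 90 days = September 26, 2028; done August 15, 2028 — timely.
(7) due by August 15, 2028 + 30 days = September 14, 2028; not done until September 16, 2028, 2 days after the deadline.
The analysis stops there.

Step 7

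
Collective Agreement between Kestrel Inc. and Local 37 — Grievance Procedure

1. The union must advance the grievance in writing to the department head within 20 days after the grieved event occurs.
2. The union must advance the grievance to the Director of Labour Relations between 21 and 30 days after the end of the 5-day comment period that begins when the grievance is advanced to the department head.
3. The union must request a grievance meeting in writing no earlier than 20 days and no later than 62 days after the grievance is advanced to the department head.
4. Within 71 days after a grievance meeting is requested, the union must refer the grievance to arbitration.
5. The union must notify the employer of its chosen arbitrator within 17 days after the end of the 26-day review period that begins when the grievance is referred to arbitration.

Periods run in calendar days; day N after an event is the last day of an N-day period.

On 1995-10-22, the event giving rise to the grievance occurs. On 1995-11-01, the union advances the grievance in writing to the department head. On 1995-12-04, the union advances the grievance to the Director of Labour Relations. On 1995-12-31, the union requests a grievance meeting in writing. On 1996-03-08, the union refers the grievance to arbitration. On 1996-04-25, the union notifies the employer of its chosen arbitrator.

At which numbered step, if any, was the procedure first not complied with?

Step 1 — counting 20 days from 1995-10-22 (when the grieved event occurs) gives a deadline of 1995-11-11; done 1995-11-01 — timely.
Step 2 — 21 and 30 days from 1995-11-06 (end of the 5-day comment period, which began when the grievance is advanced to the department head on 1995-11-01) are 1995-11-27 and 1995-12-06 respectively; done 1995-12-04, which is between those dates.
Step 3 — 20 and 62 days from 1995-11-01 (when the grievance is advanced to the department head) are 1995-11-21 and 1996-01-02 respectively; done 1995-12-31 — within the window.
Step 4 — counting 71 days from 1995-12-31 (when a grievance meeting is requested) gives a deadline of 1996-03-11; done 1996-03-08 — timely.
Step 5 — counting 17 days from 1996-04-03 (end of the 26-day review period, which began when the grievance is referred to arbitration on 1996-03-08) gives a deadline of 1996-04-20; not done until 1996-04-25, 5 days after the deadline.

Step 5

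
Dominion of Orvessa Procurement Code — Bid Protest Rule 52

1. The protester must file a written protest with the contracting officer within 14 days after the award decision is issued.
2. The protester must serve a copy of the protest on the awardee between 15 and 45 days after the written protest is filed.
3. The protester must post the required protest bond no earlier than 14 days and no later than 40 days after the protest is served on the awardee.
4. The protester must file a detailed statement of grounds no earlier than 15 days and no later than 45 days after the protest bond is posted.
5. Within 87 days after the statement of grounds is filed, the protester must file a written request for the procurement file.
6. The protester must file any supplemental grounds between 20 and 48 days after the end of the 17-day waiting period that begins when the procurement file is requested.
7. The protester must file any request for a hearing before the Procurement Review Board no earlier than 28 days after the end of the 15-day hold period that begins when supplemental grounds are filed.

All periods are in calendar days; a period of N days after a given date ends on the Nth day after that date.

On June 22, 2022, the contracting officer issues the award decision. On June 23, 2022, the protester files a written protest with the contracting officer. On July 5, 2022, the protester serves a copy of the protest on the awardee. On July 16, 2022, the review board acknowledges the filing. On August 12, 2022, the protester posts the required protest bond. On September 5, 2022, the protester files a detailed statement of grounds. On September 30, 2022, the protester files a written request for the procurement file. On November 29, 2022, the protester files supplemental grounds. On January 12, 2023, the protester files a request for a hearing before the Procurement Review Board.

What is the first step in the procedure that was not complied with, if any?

Step 2

Step 1 — counting 14 days from June 22, 2022 (when the award decision is issued) gives a deadline of July 6, 2022; completed June 23, 2022, before the deadline.
Step 2 — 15 and 45 days from June 23, 2022 (when the written protest is filed) are July 8, 2022 and August 7, 2022 respectively; done July 5, 2022 — 3 days before the window opened.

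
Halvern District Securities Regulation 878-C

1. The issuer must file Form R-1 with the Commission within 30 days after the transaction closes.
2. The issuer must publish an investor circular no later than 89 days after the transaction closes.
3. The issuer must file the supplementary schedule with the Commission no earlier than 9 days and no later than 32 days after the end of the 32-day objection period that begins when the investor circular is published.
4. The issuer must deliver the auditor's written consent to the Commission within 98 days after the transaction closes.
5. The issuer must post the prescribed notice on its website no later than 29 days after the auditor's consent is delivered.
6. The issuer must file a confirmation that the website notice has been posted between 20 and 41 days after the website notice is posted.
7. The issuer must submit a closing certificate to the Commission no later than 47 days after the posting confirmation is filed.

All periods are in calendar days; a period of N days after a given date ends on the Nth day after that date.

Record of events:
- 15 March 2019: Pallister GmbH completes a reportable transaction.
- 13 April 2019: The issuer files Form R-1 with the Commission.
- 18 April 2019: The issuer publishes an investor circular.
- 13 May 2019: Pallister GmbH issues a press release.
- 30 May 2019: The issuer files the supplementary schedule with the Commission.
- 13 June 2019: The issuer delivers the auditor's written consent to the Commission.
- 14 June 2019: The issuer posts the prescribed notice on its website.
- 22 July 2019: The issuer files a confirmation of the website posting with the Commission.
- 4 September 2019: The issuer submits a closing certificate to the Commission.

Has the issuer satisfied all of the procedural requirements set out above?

Yes

Step 1: 30 days after 15 March 2019 (when the transaction closes) is 14 April 2019; done 13 April 2019 — timely.
Step 2: 89 days after 15 March 2019 (when the transaction closes) is 12 June 2019; done 18 April 2019 — timely.
Step 3: the window is 9–32 days after 20 May 2019 (end of the 32-day objection period, which began when the investor circular is published on 18 April 2019), so 29 May 2019 through 21 June 2019; done 30 May 2019, which is between those dates.
Step 4: 98 days after 15 March 2019 (when the transaction closes) is 21 June 2019; completed 13 June 2019, before the deadline.
Step 5: 29 days after 13 June 2019 (when the auditor's consent is delivered) is 12 July 2019; 14 June 2019 is within that limit.
Step 6: the window is 20–41 days after 14 June 2019 (when the website notice is posted), so 4 July 2019 through 25 July 2019; done 22 July 2019, which is between those dates.
Step 7: 47 days after 22 July 2019 (when the posting confirmation is filed) is 7 September 2019; done 4 September 2019 — timely.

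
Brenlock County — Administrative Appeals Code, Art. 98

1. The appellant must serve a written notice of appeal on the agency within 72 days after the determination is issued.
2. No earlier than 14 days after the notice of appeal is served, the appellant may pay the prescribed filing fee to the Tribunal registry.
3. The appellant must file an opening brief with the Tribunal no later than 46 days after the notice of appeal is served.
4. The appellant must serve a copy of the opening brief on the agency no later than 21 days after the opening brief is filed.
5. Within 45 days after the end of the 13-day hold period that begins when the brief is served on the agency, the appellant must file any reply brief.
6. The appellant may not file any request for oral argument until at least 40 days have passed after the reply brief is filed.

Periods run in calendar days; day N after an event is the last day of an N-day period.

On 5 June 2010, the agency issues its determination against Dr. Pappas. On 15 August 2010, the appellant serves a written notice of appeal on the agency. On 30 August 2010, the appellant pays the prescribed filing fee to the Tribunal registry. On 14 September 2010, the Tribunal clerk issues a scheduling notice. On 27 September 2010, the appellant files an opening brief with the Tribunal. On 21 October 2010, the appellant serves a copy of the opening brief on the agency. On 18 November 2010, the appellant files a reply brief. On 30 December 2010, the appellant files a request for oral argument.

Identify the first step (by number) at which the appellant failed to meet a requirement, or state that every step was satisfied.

(1) due by 5 June 2010 + 72 days = 16 August 2010; 15 August 2010 is within that limit.
(2) permitted from 15 August 2010 + 14 days = 29 August 2010 onward; done 30 August 2010, after the minimum wait.
(3) due by 15 August 2010 + 46 days = 30 September 2010; done 27 September 2010 — timely.
(4) due by 27 September 2010 + 21 days = 18 October 2010; not done until 21 October 2010, 3 days after the deadline.
That is the first point of non-compliance.

Step 4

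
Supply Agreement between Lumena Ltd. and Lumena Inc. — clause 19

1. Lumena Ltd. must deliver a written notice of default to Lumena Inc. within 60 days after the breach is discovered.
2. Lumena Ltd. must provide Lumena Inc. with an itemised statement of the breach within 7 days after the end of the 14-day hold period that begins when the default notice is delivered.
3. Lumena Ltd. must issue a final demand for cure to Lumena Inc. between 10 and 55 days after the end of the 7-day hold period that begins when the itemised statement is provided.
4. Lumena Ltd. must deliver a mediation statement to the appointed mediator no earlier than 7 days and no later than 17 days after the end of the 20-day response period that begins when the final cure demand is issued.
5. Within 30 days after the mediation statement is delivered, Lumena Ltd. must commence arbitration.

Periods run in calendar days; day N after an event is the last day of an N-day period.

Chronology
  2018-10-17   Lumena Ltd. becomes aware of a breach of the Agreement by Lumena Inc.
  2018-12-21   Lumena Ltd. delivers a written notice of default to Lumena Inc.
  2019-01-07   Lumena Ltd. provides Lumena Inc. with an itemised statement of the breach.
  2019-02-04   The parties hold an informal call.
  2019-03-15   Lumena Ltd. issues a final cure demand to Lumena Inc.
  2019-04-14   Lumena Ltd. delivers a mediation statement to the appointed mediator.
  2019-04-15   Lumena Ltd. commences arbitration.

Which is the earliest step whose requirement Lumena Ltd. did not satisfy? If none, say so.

Step 1

(1) due by 2018-10-17 + 60 days = 2018-12-16; done 2018-12-21 — 5 days late.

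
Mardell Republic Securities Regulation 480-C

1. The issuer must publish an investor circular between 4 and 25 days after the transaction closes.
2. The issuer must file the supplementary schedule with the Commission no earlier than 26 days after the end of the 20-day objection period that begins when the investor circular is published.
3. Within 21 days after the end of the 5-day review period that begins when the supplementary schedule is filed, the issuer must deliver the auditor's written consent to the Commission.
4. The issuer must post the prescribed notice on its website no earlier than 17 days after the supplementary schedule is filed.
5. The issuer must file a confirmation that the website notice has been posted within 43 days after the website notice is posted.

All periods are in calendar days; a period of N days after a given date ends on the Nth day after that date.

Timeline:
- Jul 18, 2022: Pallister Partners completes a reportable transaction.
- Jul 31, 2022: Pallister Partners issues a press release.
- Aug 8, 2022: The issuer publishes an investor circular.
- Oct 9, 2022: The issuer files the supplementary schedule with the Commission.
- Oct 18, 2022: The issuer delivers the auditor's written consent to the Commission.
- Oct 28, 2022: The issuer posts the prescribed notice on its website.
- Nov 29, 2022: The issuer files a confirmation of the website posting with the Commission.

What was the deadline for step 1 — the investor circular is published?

Aug 12, 2022

Step 1 runs from Jul 18, 2022, when the transaction closes. The window is 4–25 days after Jul 18, 2022; it closes on Aug 12, 2022.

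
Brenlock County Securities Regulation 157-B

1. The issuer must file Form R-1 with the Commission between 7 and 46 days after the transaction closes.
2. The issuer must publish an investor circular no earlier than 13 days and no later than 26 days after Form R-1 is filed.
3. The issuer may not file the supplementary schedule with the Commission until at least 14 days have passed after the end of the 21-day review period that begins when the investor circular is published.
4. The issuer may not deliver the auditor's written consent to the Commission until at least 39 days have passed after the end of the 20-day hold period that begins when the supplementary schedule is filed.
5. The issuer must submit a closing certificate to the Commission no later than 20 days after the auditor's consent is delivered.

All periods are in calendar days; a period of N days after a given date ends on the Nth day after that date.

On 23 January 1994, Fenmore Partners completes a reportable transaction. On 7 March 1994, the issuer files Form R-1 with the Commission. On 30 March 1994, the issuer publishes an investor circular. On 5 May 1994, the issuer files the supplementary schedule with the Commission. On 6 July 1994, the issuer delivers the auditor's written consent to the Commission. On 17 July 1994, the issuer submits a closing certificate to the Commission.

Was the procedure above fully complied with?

(1) the permitted window runs from 23 January 1994 + 7 = 30 January 1994 to 23 January 1994 + 46 = 10 March 1994; done 7 March 1994, which is between those dates.
(2) the permitted window runs from 7 March 1994 + 13 = 20 March 1994 to 7 March 1994 + 26 = 2 April 1994; done 30 March 1994 — within the window.
(3) permitted from 20 April 1994 + 14 days = 4 May 1994 onward; 5 May 1994 is on or after that date.
(4) permitted from 25 May 1994 + 39 days = 3 July 1994 onward; done 6 July 1994, after the minimum wait.
(5) due by 6 July 1994 + 20 days = 26 July 1994; 17 July 1994 is within that limit.

Yes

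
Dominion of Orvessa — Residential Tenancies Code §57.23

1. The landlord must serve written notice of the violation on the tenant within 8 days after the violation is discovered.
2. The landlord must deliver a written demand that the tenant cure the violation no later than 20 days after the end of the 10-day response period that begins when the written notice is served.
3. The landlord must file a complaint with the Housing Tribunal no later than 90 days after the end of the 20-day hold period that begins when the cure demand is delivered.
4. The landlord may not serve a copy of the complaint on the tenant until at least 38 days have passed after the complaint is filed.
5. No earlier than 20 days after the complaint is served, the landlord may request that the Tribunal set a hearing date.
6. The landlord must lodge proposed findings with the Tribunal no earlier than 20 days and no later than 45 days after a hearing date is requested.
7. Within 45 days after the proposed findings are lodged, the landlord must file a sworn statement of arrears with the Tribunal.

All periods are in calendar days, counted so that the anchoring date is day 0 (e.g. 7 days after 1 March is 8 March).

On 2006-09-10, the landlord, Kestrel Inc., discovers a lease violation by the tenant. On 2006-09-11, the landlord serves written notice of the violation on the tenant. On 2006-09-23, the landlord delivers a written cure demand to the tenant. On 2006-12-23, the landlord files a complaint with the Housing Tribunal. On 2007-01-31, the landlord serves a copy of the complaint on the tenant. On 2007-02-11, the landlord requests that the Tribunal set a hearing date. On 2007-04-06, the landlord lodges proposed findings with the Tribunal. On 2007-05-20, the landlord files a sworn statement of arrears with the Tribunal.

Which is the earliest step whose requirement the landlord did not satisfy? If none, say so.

(1) due by 2006-09-10 + 8 days = 2006-09-18; 2006-09-11 is within that limit.
(2) due by 2006-09-21 + 20 days = 2006-10-11; done 2006-09-23 — timely.
(3) due by 2006-10-13 + 90 days = 2007-01-11; done 2006-12-23 — timely.
(4) permitted from 2006-12-23 + 38 days = 2007-01-30 onward; done 2007-01-31, after the minimum wait.
(5) permitted from 2007-01-31 + 20 days = 2007-02-20 onward; done 2007-02-11 — 9 days too early.

Step 5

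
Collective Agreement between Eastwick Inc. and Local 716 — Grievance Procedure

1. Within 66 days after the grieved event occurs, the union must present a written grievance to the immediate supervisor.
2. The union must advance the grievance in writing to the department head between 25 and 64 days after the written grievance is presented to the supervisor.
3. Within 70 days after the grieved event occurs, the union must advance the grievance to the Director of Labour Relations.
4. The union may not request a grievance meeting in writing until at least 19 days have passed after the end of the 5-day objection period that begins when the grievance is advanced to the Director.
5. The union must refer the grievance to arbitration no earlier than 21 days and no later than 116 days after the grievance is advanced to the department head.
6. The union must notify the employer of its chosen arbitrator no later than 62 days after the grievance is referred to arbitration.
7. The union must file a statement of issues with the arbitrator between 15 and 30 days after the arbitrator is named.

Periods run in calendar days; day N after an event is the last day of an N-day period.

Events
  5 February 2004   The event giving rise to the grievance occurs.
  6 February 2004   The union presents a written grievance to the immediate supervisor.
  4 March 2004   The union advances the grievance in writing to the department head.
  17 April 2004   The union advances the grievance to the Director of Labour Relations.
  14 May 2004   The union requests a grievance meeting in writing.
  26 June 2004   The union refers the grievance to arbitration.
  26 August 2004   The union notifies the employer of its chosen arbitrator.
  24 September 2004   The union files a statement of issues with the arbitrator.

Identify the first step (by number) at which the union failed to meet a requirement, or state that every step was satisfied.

Step 3

Step 1: 66 days after 5 February 2004 (when the grieved event occurs) is 11 April 2004; completed 6 February 2004, before the deadline.
Step 2: the window is 25–64 days after 6 February 2004 (when the written grievance is presented to the supervisor), so 2 March 2004 through 10 April 2004; done 4 March 2004 — within the window.
Step 3: 70 days after 5 February 2004 (when the grieved event occurs) is 15 April 2004; not done until 17 April 2004, 2 days after the deadline.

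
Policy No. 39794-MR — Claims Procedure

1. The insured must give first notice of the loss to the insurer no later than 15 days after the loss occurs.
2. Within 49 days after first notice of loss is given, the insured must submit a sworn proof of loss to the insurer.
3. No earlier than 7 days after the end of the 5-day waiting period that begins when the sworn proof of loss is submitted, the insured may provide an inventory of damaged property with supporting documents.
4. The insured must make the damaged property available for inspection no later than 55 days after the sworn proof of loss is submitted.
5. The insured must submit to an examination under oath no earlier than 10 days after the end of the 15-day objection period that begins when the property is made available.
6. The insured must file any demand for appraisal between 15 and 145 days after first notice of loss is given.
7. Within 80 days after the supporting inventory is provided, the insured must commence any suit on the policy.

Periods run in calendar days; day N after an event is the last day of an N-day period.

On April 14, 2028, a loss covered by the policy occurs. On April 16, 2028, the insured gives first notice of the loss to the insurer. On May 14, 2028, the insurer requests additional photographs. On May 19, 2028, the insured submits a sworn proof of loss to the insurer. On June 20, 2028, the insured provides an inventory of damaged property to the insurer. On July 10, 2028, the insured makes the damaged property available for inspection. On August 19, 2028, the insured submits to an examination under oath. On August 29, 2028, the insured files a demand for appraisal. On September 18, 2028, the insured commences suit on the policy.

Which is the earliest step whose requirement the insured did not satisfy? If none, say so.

Step 1 — counting 15 days from April 14, 2028 (when the loss occurs) gives a deadline of April 29, 2028; April 16, 2028 is within that limit.
Step 2 — counting 49 days from April 16, 2028 (when first notice of loss is given) gives a deadline of June 4, 2028; May 19, 2028 is within that limit.
Step 3 — must wait 7 days from May 24, 2028 (end of the 5-day waiting period, which began when the sworn proof of loss is submitted on May 19, 2028), so not before May 31, 2028; June 20, 2028 is on or after that date.
Step 4 — counting 55 days from May 19, 2028 (when the sworn proof of loss is submitted) gives a deadline of July 13, 2028; done July 10, 2028 — timely.
Step 5 — must wait 10 days from July 25, 2028 (end of the 15-day objection period, which began when the property is made available on July 10, 2028), so not before August 4, 2028; done August 19, 2028, after the minimum wait.
Step 6 — 15 and 145 days from April 16, 2028 (when first notice of loss is given) are May 1, 2028 and September 8, 2028 respectively; August 29, 2028 falls inside that range.
Step 7 — counting 80 days from June 20, 2028 (when the supporting inventory is provided) gives a deadline of September 8, 2028; September 18, 2028 misses that deadline by 10 days.
The procedure was therefore not followed at step 7.

Step 7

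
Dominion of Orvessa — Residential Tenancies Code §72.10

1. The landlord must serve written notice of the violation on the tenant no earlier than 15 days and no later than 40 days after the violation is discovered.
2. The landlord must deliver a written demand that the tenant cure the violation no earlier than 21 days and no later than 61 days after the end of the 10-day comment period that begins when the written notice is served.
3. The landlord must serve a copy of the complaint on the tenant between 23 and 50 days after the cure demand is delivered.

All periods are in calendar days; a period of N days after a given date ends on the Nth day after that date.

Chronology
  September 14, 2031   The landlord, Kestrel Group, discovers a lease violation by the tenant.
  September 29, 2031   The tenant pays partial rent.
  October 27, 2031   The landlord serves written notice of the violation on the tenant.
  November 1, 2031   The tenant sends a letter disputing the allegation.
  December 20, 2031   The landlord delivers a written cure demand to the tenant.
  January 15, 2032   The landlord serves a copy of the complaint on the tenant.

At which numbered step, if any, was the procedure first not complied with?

Step 1

Step 1: the window is 15–40 days after September 14, 2031 (when the violation is discovered), so September 29, 2031 through October 24, 2031; October 27, 2031 is 3 days past the end of the window.
The procedure was therefore not followed at step 1.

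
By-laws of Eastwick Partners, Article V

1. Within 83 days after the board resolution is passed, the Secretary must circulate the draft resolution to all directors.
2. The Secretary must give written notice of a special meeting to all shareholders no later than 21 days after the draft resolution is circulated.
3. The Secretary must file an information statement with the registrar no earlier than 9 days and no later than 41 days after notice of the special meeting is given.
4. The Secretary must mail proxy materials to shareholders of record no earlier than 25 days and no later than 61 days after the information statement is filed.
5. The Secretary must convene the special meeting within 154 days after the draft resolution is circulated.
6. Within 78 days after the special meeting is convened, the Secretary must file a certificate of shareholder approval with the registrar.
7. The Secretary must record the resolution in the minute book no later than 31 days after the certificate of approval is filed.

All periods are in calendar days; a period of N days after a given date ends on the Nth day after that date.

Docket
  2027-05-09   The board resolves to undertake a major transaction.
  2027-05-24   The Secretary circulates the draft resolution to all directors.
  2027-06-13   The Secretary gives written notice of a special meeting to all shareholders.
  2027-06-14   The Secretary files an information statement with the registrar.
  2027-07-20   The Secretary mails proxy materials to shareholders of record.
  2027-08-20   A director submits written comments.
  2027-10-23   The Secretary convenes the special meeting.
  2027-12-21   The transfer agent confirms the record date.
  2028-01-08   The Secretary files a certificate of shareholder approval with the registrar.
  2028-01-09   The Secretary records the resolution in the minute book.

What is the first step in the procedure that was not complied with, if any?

Step 3

(1) due by 2027-05-09 + 83 days = 2027-07-31; completed 2027-05-24, before the deadline.
(2) due by 2027-05-24 + 21 days = 2027-06-14; 2027-06-13 is within that limit.
(3) the permitted window runs from 2027-06-13 + 9 = 2027-06-22 to 2027-06-13 + 41 = 2027-07-24; done 2027-06-14 — 8 days before the window opened.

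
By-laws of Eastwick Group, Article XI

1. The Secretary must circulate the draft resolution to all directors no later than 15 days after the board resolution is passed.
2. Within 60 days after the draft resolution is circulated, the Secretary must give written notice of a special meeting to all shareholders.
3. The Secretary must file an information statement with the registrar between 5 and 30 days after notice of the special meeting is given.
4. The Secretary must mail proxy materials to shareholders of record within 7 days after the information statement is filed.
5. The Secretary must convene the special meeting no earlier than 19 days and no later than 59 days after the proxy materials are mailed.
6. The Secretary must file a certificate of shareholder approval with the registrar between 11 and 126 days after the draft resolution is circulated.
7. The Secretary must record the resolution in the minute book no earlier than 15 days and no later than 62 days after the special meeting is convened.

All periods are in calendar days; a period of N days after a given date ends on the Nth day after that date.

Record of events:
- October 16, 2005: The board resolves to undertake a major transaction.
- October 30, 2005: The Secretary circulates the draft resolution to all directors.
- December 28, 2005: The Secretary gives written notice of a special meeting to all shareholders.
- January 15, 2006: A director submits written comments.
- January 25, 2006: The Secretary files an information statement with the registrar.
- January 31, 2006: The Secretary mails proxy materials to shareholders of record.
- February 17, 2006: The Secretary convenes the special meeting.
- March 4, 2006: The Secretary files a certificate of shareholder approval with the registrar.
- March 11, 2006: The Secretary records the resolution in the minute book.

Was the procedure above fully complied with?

No

(1) due by October 16, 2005 + 15 days = October 31, 2005; completed October 30, 2005, before the deadline.
(2) due by October 30, 2005 + 60 days = December 29, 2005; done December 28, 2005 — timely.
(3) the permitted window runs from December 28, 2005 + 5 = January 2, 2006 to December 28, 2005 + 30 = January 27, 2006; done January 25, 2006 — within the window.
(4) due by January 25, 2006 + 7 days = February 1, 2006; completed January 31, 2006, before the deadline.
(5) the permitted window runs from January 31, 2006 + 19 = February 19, 2006 to January 31, 2006 + 59 = March 31, 2006; done February 17, 2006 — 2 days before the window opened.
That is the first point of non-compliance.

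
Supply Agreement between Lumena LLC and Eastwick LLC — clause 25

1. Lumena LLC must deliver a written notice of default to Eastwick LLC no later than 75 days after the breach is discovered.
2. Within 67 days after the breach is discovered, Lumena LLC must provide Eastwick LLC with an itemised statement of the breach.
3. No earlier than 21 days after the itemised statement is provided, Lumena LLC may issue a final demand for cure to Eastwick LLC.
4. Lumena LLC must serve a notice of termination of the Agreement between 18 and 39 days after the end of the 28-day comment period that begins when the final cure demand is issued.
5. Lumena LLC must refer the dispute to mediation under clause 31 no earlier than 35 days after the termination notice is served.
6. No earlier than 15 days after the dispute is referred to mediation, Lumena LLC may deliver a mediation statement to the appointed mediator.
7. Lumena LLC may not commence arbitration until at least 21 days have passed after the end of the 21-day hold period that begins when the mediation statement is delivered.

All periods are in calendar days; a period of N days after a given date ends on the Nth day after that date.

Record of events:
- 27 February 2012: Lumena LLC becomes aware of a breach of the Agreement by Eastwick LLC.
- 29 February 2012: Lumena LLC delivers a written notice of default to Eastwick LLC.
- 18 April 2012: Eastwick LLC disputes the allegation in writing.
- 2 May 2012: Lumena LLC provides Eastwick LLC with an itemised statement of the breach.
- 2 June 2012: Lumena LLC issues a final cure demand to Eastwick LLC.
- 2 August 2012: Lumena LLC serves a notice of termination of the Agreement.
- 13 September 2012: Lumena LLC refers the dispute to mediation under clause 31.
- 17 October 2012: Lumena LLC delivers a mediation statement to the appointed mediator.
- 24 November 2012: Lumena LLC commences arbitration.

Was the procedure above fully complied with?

Step 1 — counting 75 days from 27 February 2012 (when the breach is discovered) gives a deadline of 12 May 2012; completed 29 February 2012, before the deadline.
Step 2 — counting 67 days from 27 February 2012 (when the breach is discovered) gives a deadline of 4 May 2012; 2 May 2012 is within that limit.
Step 3 — must wait 21 days from 2 May 2012 (when the itemised statement is provided), so not before 23 May 2012; done 2 June 2012 — permitted.
Step 4 — 18 and 39 days from 30 June 2012 (end of the 28-day comment period, which began when the final cure demand is issued on 2 June 2012) are 18 July 2012 and 8 August 2012 respectively; 2 August 2012 falls inside that range.
Step 5 — must wait 35 days from 2 August 2012 (when the termination notice is served), so not before 6 September 2012; 13 September 2012 is on or after that date.
Step 6 — must wait 15 days from 13 September 2012 (when the dispute is referred to mediation), so not before 28 September 2012; done 17 October 2012 — permitted.
Step 7 — must wait 21 days from 7 November 2012 (end of the 21-day hold period, which began when the mediation statement is delivered on 17 October 2012), so not before 28 November 2012; done 24 November 2012 — 4 days too early.

No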